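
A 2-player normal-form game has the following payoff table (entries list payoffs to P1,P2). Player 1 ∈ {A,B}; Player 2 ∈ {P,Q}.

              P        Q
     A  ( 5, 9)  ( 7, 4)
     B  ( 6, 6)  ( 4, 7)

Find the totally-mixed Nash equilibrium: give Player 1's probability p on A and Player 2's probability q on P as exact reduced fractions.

P1 indiff ⇒ q·5+(1-q)·7 = q·6+(1-q)·4 ⇒ q(-1) = (1-q)(-3) ⇒ q = 3/4
P2 indiff ⇒ p·9+(1-p)·6 = p·4+(1-p)·7 ⇒ p(5) = (1-p)(1) ⇒ p = 1/6

P1 mixes 1/6 on A; P2 mixes 3/4 on P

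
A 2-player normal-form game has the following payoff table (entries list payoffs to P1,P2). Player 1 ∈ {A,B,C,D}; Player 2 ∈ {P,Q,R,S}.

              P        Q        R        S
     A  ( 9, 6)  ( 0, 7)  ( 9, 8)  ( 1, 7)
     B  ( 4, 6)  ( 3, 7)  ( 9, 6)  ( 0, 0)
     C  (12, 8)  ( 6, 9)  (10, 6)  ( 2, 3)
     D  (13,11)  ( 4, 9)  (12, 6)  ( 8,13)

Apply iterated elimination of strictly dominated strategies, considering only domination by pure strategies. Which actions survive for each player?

Survivors P1:{C,D} P2:{P,Q,S}

P1 drop A (C beats it: P:12>9 Q:6>0 R:10>9 S:2>1)
P1 drop B (C beats it: P:12>4 Q:6>3 R:10>9 S:2>0)
P2 drop R (P beats it: C:8>6 D:11>6)
P1→{C,D} P2→{P,Q,S}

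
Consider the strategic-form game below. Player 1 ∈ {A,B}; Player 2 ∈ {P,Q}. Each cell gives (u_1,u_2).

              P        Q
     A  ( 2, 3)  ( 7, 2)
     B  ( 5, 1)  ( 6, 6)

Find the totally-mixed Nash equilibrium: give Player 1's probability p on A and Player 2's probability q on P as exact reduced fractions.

p=5/6, q=1/4

P1 indiff ⇒ q·2+(1-q)·7 = q·5+(1-q)·6 ⇒ q(-3) = (1-q)(-1) ⇒ q = 1/4
P2 indiff ⇒ p·3+(1-p)·1 = p·2+(1-p)·6 ⇒ p(1) = (1-p)(5) ⇒ p = 5/6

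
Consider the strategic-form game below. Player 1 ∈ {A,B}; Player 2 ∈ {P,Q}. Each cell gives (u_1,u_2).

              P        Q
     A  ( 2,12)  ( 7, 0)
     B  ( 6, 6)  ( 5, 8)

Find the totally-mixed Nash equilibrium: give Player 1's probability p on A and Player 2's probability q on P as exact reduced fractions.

p=1/7, q=1/3

P1 indiff ⇒ q·2+(1-q)·7 = q·6+(1-q)·5 ⇒ q(-4) = (1-q)(-2) ⇒ q = 1/3
P2 indiff ⇒ p·12+(1-p)·6 = p·0+(1-p)·8 ⇒ p(12) = (1-p)(2) ⇒ p = 1/7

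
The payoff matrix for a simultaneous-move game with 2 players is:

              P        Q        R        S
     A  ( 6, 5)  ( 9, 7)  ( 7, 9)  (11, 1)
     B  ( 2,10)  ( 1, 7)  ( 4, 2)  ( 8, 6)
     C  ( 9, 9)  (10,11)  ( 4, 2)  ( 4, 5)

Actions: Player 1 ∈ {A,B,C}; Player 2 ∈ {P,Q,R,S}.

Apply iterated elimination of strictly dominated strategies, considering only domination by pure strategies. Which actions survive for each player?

Survivors P1:{A,C} P2:{Q,R}

P1 drop B (A beats it: P:6>2 Q:9>1 R:7>4 S:11>8)
P2 drop P (Q beats it: A:7>5 C:11>9)
P2 drop S (Q beats it: A:7>1 C:11>5)
P1→{A,C} P2→{Q,R}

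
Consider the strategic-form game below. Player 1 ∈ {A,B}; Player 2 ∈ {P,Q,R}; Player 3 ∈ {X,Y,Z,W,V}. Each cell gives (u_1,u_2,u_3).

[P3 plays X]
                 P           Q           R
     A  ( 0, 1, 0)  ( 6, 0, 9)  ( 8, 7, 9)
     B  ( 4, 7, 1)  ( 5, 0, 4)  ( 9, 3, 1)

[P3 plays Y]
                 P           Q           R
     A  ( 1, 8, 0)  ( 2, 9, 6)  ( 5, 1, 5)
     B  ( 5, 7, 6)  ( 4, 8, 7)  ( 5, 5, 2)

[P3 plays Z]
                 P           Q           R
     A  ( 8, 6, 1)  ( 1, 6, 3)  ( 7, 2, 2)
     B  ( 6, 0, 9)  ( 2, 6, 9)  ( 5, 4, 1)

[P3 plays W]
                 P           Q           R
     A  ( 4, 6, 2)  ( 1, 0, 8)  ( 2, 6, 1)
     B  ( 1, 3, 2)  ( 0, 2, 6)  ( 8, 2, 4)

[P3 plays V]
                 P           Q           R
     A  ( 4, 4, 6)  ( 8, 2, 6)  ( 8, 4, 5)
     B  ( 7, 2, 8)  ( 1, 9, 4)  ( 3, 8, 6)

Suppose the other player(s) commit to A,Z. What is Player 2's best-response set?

P2 best: {P,Q}

u_2(P vs A,Z) = 6
u_2(Q vs A,Z) = 6
u_2(R vs A,Z) = 2
max payoff 6 at {P,Q}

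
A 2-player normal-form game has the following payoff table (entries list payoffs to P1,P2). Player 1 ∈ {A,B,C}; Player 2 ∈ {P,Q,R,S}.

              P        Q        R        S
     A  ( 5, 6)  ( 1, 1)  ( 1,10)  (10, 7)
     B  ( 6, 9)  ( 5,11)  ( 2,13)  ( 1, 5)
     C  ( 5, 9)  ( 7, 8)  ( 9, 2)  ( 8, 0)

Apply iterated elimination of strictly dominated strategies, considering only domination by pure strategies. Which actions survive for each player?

P2 drop S (R beats it: A:10>7 B:13>5 C:2>0)
P1 drop A (B beats it: P:6>5 Q:5>1 R:2>1)
P1→{B,C} P2→{P,Q,R}

IESDS → P1:{B,C} P2:{P,Q,R}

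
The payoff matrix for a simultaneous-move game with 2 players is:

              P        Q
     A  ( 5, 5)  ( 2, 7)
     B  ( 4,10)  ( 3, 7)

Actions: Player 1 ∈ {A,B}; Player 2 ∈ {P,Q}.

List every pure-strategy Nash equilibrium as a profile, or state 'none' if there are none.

Equilibria: none

(A,P): not NE [P2→Q gives 7>5]
(A,Q): not NE [P1→B gives 3>2]
(B,P): not NE [P1→A gives 5>4]
(B,Q): not NE [P2→P gives 10>7]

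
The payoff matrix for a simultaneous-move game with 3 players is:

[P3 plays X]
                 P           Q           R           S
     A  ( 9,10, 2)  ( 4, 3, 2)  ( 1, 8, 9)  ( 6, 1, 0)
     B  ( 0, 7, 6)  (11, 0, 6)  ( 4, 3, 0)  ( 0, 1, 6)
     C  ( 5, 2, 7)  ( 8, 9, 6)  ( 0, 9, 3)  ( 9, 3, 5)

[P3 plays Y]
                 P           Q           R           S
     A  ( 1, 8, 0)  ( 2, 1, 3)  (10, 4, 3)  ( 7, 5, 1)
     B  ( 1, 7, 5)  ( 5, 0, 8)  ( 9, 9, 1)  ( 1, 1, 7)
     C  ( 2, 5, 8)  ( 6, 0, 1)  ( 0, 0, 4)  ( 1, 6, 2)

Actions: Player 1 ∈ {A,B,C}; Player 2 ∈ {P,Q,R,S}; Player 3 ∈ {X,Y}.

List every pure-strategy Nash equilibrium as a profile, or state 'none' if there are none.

NE set: (A,P,X)

(A,P,X): NE
(A,P,Y): not NE [P1→C gives 2>1; P3→X gives 2>0]
(A,Q,X): not NE [P1→B gives 11>4; P2→P gives 10>3; P3→Y gives 3>2]
(A,Q,Y): not NE [P1→C gives 6>2; P2→P gives 8>1]
(A,R,X): not NE [P1→B gives 4>1; P2→P gives 10>8]
(A,R,Y): not NE [P2→P gives 8>4; P3→X gives 9>3]
(A,S,X): not NE [P1→C gives 9>6; P2→P gives 10>1; P3→Y gives 1>0]
(A,S,Y): not NE [P2→P gives 8>5]
(B,P,X): not NE [P1→A gives 9>0]
(B,P,Y): not NE [P1→C gives 2>1; P2→R gives 9>7; P3→X gives 6>5]
(B,Q,X): not NE [P2→P gives 7>0; P3→Y gives 8>6]
(B,Q,Y): not NE [P1→C gives 6>5; P2→R gives 9>0]
(B,R,X): not NE [P2→P gives 7>3; P3→Y gives 1>0]
(B,R,Y): not NE [P1→A gives 10>9]
(B,S,X): not NE [P1→C gives 9>0; P2→P gives 7>1; P3→Y gives 7>6]
(B,S,Y): not NE [P1→A gives 7>1; P2→R gives 9>1]
(C,P,X): not NE [P1→A gives 9>5; P2→R gives 9>2; P3→Y gives 8>7]
(C,P,Y): not NE [P2→S gives 6>5]
(C,Q,X): not NE [P1→B gives 11>8]
(C,Q,Y): not NE [P2→S gives 6>0; P3→X gives 6>1]
(C,R,X): not NE [P1→B gives 4>0; P3→Y gives 4>3]
(C,R,Y): not NE [P1→A gives 10>0; P2→S gives 6>0]
(C,S,X): not NE [P2→R gives 9>3]
(C,S,Y): not NE [P1→A gives 7>1; P3→X gives 5>2]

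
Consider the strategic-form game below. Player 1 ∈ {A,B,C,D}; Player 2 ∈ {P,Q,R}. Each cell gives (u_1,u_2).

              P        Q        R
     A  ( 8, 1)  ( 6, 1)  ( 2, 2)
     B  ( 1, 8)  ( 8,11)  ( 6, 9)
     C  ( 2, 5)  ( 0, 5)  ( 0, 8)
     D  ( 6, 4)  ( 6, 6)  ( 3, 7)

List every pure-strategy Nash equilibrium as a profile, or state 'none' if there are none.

PSNE = {(B,Q)}

(A,P): not NE [P2→R gives 2>1]
(A,Q): not NE [P1→B gives 8>6; P2→R gives 2>1]
(A,R): not NE [P1→B gives 6>2]
(B,P): not NE [P1→A gives 8>1; P2→Q gives 11>8]
(B,Q): NE
(B,R): not NE [P2→Q gives 11>9]
(C,P): not NE [P1→A gives 8>2; P2→R gives 8>5]
(C,Q): not NE [P1→B gives 8>0; P2→R gives 8>5]
(C,R): not NE [P1→B gives 6>0]
(D,P): not NE [P1→A gives 8>6; P2→R gives 7>4]
(D,Q): not NE [P1→B gives 8>6; P2→R gives 7>6]
(D,R): not NE [P1→B gives 6>3]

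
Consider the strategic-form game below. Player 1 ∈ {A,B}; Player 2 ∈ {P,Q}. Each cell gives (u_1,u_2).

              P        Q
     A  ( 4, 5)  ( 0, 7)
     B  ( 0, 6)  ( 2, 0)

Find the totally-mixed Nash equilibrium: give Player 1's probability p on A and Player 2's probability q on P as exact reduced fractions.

P1 indiff ⇒ q·4+(1-q)·0 = q·0+(1-q)·2 ⇒ q(4) = (1-q)(2) ⇒ q = 1/3
P2 indiff ⇒ p·5+(1-p)·6 = p·7+(1-p)·0 ⇒ p(-2) = (1-p)(-6) ⇒ p = 3/4

P1 mixes 3/4 on A; P2 mixes 1/3 on P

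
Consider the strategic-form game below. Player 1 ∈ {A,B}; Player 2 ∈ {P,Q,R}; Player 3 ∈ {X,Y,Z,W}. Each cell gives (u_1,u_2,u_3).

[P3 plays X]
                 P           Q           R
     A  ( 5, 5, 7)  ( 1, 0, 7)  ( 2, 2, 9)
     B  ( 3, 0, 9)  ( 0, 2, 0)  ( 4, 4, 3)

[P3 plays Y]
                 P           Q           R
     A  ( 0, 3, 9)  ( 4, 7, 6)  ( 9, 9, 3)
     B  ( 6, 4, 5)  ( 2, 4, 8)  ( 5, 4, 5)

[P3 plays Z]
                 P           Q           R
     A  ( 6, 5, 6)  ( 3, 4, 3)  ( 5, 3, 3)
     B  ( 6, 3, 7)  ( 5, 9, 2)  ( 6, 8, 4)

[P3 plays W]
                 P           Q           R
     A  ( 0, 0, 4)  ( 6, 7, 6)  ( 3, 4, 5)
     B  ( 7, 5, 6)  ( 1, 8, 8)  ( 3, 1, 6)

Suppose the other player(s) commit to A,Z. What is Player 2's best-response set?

u_2(P vs A,Z) = 5
u_2(Q vs A,Z) = 4
u_2(R vs A,Z) = 3
max payoff 5 at {P}

BR_2 = {P}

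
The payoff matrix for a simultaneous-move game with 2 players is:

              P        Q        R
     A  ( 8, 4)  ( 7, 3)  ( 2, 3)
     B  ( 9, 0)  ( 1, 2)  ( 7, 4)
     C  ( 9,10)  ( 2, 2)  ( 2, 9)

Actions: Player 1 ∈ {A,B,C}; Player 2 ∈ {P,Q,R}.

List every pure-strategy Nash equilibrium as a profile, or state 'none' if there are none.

(A,P): not NE [P1→C gives 9>8]
(A,Q): not NE [P2→P gives 4>3]
(A,R): not NE [P1→B gives 7>2; P2→P gives 4>3]
(B,P): not NE [P2→R gives 4>0]
(B,Q): not NE [P1→A gives 7>1; P2→R gives 4>2]
(B,R): NE
(C,P): NE
(C,Q): not NE [P1→A gives 7>2; P2→P gives 10>2]
(C,R): not NE [P1→B gives 7>2; P2→P gives 10>9]

PSNE = {(B,R), (C,P)}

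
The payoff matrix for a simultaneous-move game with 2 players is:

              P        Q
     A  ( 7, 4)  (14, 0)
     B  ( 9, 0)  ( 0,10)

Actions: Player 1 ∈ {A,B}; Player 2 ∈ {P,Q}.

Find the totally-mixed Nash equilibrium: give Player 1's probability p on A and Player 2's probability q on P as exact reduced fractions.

P1 indiff ⇒ q·7+(1-q)·14 = q·9+(1-q)·0 ⇒ q(-2) = (1-q)(-14) ⇒ q = 7/8
P2 indiff ⇒ p·4+(1-p)·0 = p·0+(1-p)·10 ⇒ p(4) = (1-p)(10) ⇒ p = 5/7

p=5/7, q=7/8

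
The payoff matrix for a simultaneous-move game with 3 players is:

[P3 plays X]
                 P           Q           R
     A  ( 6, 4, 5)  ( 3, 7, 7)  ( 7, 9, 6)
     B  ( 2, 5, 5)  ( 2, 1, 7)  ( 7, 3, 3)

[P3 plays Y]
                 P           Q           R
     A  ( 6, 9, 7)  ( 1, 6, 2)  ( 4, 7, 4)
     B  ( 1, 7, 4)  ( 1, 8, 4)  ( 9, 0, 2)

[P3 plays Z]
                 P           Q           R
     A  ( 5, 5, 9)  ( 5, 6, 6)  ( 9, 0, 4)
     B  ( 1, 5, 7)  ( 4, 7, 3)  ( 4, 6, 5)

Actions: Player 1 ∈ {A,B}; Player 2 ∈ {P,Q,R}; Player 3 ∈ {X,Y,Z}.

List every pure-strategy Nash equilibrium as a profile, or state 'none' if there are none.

(A,P,X): not NE [P2→R gives 9>4; P3→Z gives 9>5]
(A,P,Y): not NE [P3→Z gives 9>7]
(A,P,Z): not NE [P2→Q gives 6>5]
(A,Q,X): not NE [P2→R gives 9>7]
(A,Q,Y): not NE [P2→P gives 9>6; P3→X gives 7>2]
(A,Q,Z): not NE [P3→X gives 7>6]
(A,R,X): NE
(A,R,Y): not NE [P1→B gives 9>4; P2→P gives 9>7; P3→X gives 6>4]
(A,R,Z): not NE [P2→Q gives 6>0; P3→X gives 6>4]
(B,P,X): not NE [P1→A gives 6>2; P3→Z gives 7>5]
(B,P,Y): not NE [P1→A gives 6>1; P2→Q gives 8>7; P3→Z gives 7>4]
(B,P,Z): not NE [P1→A gives 5>1; P2→Q gives 7>5]
(B,Q,X): not NE [P1→A gives 3>2; P2→P gives 5>1]
(B,Q,Y): not NE [P3→X gives 7>4]
(B,Q,Z): not NE [P1→A gives 5>4; P3→X gives 7>3]
(B,R,X): not NE [P2→P gives 5>3; P3→Z gives 5>3]
(B,R,Y): not NE [P2→Q gives 8>0; P3→Z gives 5>2]
(B,R,Z): not NE [P1→A gives 9>4; P2→Q gives 7>6]

Nash profiles: (A,R,X)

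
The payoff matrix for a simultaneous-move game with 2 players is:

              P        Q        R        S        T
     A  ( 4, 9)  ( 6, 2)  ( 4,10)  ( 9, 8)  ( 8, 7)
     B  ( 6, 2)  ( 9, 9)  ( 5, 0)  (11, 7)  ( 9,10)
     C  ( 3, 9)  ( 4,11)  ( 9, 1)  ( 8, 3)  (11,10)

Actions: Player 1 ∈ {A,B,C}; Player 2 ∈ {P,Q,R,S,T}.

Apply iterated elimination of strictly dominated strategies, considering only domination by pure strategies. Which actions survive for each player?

Survivors P1:{B,C} P2:{Q,T}

P1 drop A (B beats it: P:6>4 Q:9>6 R:5>4 S:11>9 T:9>8)
P2 drop P (Q beats it: B:9>2 C:11>9)
P2 drop R (Q beats it: B:9>0 C:11>1)
P2 drop S (Q beats it: B:9>7 C:11>3)
P1→{B,C} P2→{Q,T}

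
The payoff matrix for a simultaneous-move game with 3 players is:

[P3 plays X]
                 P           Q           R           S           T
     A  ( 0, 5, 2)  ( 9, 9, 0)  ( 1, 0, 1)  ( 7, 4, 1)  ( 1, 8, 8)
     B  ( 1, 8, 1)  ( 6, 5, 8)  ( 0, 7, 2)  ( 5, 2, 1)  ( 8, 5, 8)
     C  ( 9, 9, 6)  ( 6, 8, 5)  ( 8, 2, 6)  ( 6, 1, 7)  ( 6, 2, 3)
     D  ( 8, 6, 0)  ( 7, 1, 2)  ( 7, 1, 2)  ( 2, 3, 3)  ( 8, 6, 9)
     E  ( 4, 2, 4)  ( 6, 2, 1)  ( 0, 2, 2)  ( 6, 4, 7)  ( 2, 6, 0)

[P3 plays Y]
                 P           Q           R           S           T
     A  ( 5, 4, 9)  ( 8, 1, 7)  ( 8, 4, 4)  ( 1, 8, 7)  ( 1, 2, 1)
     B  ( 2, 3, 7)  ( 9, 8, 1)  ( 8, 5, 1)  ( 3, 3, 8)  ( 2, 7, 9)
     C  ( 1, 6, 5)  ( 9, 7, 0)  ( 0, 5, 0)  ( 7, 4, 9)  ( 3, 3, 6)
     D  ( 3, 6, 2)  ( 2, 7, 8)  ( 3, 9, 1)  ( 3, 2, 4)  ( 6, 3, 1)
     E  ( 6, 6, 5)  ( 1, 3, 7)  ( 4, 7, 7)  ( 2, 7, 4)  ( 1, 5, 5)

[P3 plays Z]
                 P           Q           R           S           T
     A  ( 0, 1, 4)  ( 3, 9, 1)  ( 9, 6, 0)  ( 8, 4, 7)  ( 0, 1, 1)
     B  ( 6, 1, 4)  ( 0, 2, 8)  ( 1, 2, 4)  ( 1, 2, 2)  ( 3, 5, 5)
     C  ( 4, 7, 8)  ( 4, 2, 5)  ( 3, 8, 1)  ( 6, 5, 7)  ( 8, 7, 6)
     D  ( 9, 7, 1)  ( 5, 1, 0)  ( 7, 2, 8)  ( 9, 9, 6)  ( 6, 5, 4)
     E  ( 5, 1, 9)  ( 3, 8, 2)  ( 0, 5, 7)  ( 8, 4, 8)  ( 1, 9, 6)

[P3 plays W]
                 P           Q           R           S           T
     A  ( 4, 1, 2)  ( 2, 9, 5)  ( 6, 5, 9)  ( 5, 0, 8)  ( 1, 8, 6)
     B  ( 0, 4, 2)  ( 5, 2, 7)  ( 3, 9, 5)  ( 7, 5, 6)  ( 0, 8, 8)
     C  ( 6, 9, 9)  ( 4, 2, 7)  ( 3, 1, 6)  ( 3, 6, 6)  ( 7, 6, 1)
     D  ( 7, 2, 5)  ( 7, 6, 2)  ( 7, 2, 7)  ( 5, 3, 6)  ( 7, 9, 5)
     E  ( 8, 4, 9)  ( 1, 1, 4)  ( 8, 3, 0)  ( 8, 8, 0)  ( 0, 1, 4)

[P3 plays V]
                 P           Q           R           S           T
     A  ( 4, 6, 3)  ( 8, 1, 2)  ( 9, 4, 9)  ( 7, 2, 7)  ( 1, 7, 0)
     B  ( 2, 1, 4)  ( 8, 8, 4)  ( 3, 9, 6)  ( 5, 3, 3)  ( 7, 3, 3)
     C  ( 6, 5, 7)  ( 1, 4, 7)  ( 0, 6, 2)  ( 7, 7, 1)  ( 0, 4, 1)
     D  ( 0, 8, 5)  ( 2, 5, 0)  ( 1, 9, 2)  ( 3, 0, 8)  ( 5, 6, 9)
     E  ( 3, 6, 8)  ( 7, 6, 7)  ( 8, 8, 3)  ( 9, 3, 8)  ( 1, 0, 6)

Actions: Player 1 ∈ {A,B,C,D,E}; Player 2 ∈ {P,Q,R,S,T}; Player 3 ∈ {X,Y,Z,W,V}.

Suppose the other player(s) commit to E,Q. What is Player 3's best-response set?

u_3(X vs E,Q) = 1
u_3(Y vs E,Q) = 7
u_3(Z vs E,Q) = 2
u_3(W vs E,Q) = 4
u_3(V vs E,Q) = 7
max payoff 7 at {Y,V}

P3 best: {Y,V}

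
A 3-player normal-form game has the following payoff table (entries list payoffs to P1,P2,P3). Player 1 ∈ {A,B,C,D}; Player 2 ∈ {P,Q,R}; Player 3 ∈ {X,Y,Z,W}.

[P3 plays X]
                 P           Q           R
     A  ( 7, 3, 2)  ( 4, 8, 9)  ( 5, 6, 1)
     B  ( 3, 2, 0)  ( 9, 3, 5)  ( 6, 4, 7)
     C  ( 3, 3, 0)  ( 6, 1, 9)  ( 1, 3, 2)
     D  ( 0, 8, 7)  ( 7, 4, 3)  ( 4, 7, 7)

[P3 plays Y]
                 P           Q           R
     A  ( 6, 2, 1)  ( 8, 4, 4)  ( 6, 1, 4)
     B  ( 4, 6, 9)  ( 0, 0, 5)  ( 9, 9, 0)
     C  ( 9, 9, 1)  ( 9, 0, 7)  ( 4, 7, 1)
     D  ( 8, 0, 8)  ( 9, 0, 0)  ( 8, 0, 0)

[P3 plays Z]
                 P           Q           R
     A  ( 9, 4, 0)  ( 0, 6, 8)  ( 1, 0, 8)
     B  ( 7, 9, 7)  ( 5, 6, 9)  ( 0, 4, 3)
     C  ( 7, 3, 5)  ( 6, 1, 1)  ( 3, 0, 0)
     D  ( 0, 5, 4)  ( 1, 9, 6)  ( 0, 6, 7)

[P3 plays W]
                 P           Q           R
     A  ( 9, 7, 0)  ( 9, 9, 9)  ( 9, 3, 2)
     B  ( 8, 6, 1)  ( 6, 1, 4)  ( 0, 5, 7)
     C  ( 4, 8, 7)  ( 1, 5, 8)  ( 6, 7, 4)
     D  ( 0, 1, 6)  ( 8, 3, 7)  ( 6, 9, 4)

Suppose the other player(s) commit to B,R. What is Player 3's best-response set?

u_3(X vs B,R) = 7
u_3(Y vs B,R) = 0
u_3(Z vs B,R) = 3
u_3(W vs B,R) = 7
max payoff 7 at {X,W}

argmax u_3 = {X,W}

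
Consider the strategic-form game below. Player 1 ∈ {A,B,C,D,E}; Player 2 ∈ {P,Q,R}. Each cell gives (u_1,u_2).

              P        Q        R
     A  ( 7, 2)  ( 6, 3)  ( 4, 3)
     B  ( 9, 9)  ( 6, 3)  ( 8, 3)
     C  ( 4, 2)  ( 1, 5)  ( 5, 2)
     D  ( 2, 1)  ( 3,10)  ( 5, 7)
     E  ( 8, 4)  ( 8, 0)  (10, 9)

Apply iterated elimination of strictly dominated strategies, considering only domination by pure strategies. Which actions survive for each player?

P1 drop A (E beats it: P:8>7 Q:8>6 R:10>4)
P1 drop C (B beats it: P:9>4 Q:6>1 R:8>5)
P1 drop D (B beats it: P:9>2 Q:6>3 R:8>5)
P2 drop Q (P beats it: B:9>3 E:4>0)
P1→{B,E} P2→{P,R}

Remaining: P1:{B,E} P2:{P,R}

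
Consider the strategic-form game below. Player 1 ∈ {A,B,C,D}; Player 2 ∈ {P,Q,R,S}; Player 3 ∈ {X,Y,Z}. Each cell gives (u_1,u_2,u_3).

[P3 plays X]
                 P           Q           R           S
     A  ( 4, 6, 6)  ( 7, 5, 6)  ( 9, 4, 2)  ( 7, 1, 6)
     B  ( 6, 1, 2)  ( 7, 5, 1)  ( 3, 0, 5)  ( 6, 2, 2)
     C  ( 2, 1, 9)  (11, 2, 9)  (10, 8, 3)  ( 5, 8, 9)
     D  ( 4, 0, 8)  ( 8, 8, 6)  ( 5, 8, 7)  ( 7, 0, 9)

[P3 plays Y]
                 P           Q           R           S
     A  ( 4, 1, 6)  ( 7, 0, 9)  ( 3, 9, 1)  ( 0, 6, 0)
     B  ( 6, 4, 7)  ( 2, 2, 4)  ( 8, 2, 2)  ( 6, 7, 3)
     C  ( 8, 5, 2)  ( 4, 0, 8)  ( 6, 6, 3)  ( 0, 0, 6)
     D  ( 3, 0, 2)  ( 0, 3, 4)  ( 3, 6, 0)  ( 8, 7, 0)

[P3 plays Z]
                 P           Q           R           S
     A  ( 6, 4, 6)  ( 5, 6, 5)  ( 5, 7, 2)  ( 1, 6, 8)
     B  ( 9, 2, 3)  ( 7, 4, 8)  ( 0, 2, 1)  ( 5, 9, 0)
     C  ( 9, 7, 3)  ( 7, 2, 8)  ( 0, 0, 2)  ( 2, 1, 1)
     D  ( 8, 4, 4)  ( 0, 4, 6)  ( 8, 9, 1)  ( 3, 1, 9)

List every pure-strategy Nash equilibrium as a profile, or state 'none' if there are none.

PSNE = {(C,R,X)}

(A,P,X): not NE [P1→B gives 6>4]
(A,P,Y): not NE [P1→C gives 8>4; P2→R gives 9>1]
(A,P,Z): not NE [P1→C gives 9>6; P2→R gives 7>4]
(A,Q,X): not NE [P1→C gives 11>7; P2→P gives 6>5; P3→Y gives 9>6]
(A,Q,Y): not NE [P2→R gives 9>0]
(A,Q,Z): not NE [P1→C gives 7>5; P2→R gives 7>6; P3→Y gives 9>5]
(A,R,X): not NE [P1→C gives 10>9; P2→P gives 6>4]
(A,R,Y): not NE [P1→B gives 8>3; P3→Z gives 2>1]
(A,R,Z): not NE [P1→D gives 8>5]
(A,S,X): not NE [P2→P gives 6>1; P3→Z gives 8>6]
(A,S,Y): not NE [P1→D gives 8>0; P2→R gives 9>6; P3→Z gives 8>0]
(A,S,Z): not NE [P1→B gives 5>1; P2→R gives 7>6]
(B,P,X): not NE [P2→Q gives 5>1; P3→Y gives 7>2]
(B,P,Y): not NE [P1→C gives 8>6; P2→S gives 7>4]
(B,P,Z): not NE [P2→S gives 9>2; P3→Y gives 7>3]
(B,Q,X): not NE [P1→C gives 11>7; P3→Z gives 8>1]
(B,Q,Y): not NE [P1→A gives 7>2; P2→S gives 7>2; P3→Z gives 8>4]
(B,Q,Z): not NE [P2→S gives 9>4]
(B,R,X): not NE [P1→C gives 10>3; P2→Q gives 5>0]
(B,R,Y): not NE [P2→S gives 7>2; P3→X gives 5>2]
(B,R,Z): not NE [P1→D gives 8>0; P2→S gives 9>2; P3→X gives 5>1]
(B,S,X): not NE [P1→D gives 7>6; P2→Q gives 5>2; P3→Y gives 3>2]
(B,S,Y): not NE [P1→D gives 8>6]
(B,S,Z): not NE [P3→Y gives 3>0]
(C,P,X): not NE [P1→B gives 6>2; P2→S gives 8>1]
(C,P,Y): not NE [P2→R gives 6>5; P3→X gives 9>2]
(C,P,Z): not NE [P3→X gives 9>3]
(C,Q,X): not NE [P2→S gives 8>2]
(C,Q,Y): not NE [P1→A gives 7>4; P2→R gives 6>0; P3→X gives 9>8]
(C,Q,Z): not NE [P2→P gives 7>2; P3→X gives 9>8]
(C,R,X): NE
(C,R,Y): not NE [P1→B gives 8>6]
(C,R,Z): not NE [P1→D gives 8>0; P2→P gives 7>0; P3→Y gives 3>2]
(C,S,X): not NE [P1→D gives 7>5]
(C,S,Y): not NE [P1→D gives 8>0; P2→R gives 6>0; P3→X gives 9>6]
(C,S,Z): not NE [P1→B gives 5>2; P2→P gives 7>1; P3→X gives 9>1]
(D,P,X): not NE [P1→B gives 6>4; P2→R gives 8>0]
(D,P,Y): not NE [P1→C gives 8>3; P2→S gives 7>0; P3→X gives 8>2]
(D,P,Z): not NE [P1→C gives 9>8; P2→R gives 9>4; P3→X gives 8>4]
(D,Q,X): not NE [P1→C gives 11>8]
(D,Q,Y): not NE [P1→A gives 7>0; P2→S gives 7>3; P3→Z gives 6>4]
(D,Q,Z): not NE [P1→C gives 7>0; P2→R gives 9>4]
(D,R,X): not NE [P1→C gives 10>5]
(D,R,Y): not NE [P1→B gives 8>3; P2→S gives 7>6; P3→X gives 7>0]
(D,R,Z): not NE [P3→X gives 7>1]
(D,S,X): not NE [P2→R gives 8>0]
(D,S,Y): not NE [P3→Z gives 9>0]
(D,S,Z): not NE [P1→B gives 5>3; P2→R gives 9>1]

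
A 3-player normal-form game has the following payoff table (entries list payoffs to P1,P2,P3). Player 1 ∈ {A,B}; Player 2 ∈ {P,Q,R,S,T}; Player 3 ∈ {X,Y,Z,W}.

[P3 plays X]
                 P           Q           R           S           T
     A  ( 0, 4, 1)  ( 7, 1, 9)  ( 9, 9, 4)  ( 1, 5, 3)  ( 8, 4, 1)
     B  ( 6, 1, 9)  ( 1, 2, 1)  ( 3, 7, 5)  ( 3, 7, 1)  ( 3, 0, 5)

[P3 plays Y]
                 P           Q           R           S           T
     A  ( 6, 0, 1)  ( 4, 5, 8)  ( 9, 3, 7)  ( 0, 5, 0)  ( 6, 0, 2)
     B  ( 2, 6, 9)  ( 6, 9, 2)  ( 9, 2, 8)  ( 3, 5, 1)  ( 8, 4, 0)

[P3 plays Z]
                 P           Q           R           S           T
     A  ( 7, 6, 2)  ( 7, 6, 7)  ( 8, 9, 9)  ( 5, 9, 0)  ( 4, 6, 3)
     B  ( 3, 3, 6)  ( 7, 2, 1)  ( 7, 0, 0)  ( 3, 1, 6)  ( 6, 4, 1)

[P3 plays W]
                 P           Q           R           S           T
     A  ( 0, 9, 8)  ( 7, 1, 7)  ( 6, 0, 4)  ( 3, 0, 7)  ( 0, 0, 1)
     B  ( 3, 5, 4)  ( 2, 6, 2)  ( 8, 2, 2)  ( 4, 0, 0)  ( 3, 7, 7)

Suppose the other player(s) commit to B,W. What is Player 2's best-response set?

u_2(P vs B,W) = 5
u_2(Q vs B,W) = 6
u_2(R vs B,W) = 2
u_2(S vs B,W) = 0
u_2(T vs B,W) = 7
max payoff 7 at {T}

BR_2 = {T}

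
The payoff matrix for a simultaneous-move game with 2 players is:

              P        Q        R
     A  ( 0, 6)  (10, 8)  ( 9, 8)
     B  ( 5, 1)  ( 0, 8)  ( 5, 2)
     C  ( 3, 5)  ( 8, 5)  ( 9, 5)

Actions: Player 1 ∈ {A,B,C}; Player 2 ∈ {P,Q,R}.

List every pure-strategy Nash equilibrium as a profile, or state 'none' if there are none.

Nash profiles: (A,Q), (A,R), (C,R)

(A,P): not NE [P1→B gives 5>0; P2→R gives 8>6]
(A,Q): NE
(A,R): NE
(B,P): not NE [P2→Q gives 8>1]
(B,Q): not NE [P1→A gives 10>0]
(B,R): not NE [P1→C gives 9>5; P2→Q gives 8>2]
(C,P): not NE [P1→B gives 5>3]
(C,Q): not NE [P1→A gives 10>8]
(C,R): NE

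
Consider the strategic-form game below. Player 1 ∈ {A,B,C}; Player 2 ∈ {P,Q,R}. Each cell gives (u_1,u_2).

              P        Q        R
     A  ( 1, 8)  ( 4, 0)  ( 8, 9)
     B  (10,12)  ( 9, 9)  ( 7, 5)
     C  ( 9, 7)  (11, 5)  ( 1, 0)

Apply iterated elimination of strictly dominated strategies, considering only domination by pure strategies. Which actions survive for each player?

P2 drop Q (P beats it: A:8>0 B:12>9 C:7>5)
P1 drop C (B beats it: P:10>9 R:7>1)
P1→{A,B} P2→{P,R}

IESDS → P1:{A,B} P2:{P,R}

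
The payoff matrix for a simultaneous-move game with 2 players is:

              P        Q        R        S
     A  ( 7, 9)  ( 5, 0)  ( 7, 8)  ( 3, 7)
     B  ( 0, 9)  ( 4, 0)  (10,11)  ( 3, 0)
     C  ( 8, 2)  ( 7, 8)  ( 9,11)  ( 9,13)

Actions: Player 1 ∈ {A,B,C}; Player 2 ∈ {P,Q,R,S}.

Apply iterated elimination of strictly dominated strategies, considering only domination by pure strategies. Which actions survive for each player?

Survivors P1:{B,C} P2:{R,S}

P1 drop A (C beats it: P:8>7 Q:7>5 R:9>7 S:9>3)
P2 drop P (R beats it: B:11>9 C:11>2)
P2 drop Q (R beats it: B:11>0 C:11>8)
P1→{B,C} P2→{R,S}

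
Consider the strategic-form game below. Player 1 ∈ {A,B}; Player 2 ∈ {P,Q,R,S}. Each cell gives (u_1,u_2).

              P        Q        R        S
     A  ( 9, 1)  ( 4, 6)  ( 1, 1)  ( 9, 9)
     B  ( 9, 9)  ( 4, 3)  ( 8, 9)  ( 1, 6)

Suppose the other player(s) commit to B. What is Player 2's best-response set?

u_2(P vs B) = 9
u_2(Q vs B) = 3
u_2(R vs B) = 9
u_2(S vs B) = 6
max payoff 9 at {P,R}

P2 best: {P,R}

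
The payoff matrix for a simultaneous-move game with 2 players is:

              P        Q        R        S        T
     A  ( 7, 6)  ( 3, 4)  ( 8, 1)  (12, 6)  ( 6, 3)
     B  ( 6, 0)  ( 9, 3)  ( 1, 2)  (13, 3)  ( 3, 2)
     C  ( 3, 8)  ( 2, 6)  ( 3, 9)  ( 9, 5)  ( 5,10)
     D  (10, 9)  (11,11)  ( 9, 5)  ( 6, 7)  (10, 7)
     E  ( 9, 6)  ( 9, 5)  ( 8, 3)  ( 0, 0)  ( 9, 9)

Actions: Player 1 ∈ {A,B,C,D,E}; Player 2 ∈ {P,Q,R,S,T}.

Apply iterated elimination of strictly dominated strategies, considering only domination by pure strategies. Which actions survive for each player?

Survivors P1:{A,B,D} P2:{P,Q,S}

P1 drop C (A beats it: P:7>3 Q:3>2 R:8>3 S:12>9 T:6>5)
P1 drop E (D beats it: P:10>9 Q:11>9 R:9>8 S:6>0 T:10>9)
P2 drop R (Q beats it: A:4>1 B:3>2 D:11>5)
P2 drop T (Q beats it: A:4>3 B:3>2 D:11>7)
P1→{A,B,D} P2→{P,Q,S}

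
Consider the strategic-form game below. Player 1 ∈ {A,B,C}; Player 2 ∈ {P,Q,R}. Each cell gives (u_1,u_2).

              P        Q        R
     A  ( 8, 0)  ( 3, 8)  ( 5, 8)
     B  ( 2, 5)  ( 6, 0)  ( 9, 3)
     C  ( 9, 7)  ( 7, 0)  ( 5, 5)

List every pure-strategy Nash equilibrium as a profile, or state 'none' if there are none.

(A,P): not NE [P1→C gives 9>8; P2→R gives 8>0]
(A,Q): not NE [P1→C gives 7>3]
(A,R): not NE [P1→B gives 9>5]
(B,P): not NE [P1→C gives 9>2]
(B,Q): not NE [P1→C gives 7>6; P2→P gives 5>0]
(B,R): not NE [P2→P gives 5>3]
(C,P): NE
(C,Q): not NE [P2→P gives 7>0]
(C,R): not NE [P1→B gives 9>5; P2→P gives 7>5]

Nash profiles: (C,P)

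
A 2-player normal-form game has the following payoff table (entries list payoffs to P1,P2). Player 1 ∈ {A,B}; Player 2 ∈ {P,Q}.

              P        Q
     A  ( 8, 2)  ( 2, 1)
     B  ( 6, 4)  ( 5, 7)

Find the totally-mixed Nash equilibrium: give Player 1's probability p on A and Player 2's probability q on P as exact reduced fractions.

P1 indiff ⇒ q·8+(1-q)·2 = q·6+(1-q)·5 ⇒ q(2) = (1-q)(3) ⇒ q = 3/5
P2 indiff ⇒ p·2+(1-p)·4 = p·1+(1-p)·7 ⇒ p(1) = (1-p)(3) ⇒ p = 3/4

(p,q) = (3/4, 3/5)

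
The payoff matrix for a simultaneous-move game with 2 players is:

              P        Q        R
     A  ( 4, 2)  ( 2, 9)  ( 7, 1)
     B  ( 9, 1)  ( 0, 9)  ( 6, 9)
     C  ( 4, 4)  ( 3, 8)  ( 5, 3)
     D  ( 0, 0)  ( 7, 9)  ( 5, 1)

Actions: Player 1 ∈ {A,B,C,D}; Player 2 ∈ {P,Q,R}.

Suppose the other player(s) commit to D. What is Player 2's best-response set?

u_2(P vs D) = 0
u_2(Q vs D) = 9
u_2(R vs D) = 1
max payoff 9 at {Q}

P2 best: {Q}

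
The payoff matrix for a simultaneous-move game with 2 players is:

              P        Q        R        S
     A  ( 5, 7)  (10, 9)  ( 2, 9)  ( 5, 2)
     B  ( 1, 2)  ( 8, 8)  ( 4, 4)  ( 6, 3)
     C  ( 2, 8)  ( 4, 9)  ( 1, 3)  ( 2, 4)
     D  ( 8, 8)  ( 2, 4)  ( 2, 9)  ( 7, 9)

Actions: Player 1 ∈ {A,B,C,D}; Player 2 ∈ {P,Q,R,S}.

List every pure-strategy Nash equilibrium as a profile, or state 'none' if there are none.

NE set: (A,Q), (D,S)

(A,P): not NE [P1→D gives 8>5; P2→R gives 9>7]
(A,Q): NE
(A,R): not NE [P1→B gives 4>2]
(A,S): not NE [P1→D gives 7>5; P2→R gives 9>2]
(B,P): not NE [P1→D gives 8>1; P2→Q gives 8>2]
(B,Q): not NE [P1→A gives 10>8]
(B,R): not NE [P2→Q gives 8>4]
(B,S): not NE [P1→D gives 7>6; P2→Q gives 8>3]
(C,P): not NE [P1→D gives 8>2; P2→Q gives 9>8]
(C,Q): not NE [P1→A gives 10>4]
(C,R): not NE [P1→B gives 4>1; P2→Q gives 9>3]
(C,S): not NE [P1→D gives 7>2; P2→Q gives 9>4]
(D,P): not NE [P2→S gives 9>8]
(D,Q): not NE [P1→A gives 10>2; P2→S gives 9>4]
(D,R): not NE [P1→B gives 4>2]
(D,S): NE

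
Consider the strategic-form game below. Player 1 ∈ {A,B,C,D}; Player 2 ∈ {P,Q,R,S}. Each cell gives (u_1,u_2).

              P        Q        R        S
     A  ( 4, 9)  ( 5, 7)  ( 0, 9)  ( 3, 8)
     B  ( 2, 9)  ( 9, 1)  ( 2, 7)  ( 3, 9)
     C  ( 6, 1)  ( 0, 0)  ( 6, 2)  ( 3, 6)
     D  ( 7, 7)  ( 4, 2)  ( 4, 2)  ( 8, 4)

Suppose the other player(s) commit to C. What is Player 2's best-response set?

P2 best: {S}

u_2(P vs C) = 1
u_2(Q vs C) = 0
u_2(R vs C) = 2
u_2(S vs C) = 6
max payoff 6 at {S}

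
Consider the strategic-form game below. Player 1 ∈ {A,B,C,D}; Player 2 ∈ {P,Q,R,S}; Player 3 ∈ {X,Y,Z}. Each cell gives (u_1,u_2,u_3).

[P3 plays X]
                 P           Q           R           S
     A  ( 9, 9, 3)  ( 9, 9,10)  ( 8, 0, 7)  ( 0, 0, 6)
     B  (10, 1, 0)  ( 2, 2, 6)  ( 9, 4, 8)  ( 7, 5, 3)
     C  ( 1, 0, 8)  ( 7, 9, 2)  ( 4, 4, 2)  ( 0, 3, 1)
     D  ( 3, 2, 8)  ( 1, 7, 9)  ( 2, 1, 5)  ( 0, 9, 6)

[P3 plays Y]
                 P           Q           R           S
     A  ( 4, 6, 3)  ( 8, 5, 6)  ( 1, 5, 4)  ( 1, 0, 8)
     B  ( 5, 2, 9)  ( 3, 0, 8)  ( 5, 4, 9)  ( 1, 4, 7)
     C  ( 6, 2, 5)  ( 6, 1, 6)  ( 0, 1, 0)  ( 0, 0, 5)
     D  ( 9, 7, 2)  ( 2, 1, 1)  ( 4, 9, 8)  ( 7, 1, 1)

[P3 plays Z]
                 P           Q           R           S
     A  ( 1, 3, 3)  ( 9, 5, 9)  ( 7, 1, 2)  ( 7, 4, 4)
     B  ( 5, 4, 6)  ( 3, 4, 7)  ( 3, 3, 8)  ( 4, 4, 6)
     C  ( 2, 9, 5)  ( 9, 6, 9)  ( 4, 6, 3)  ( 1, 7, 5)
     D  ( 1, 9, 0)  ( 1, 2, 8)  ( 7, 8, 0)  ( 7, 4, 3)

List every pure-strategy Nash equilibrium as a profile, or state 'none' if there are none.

(A,P,X): not NE [P1→B gives 10>9]
(A,P,Y): not NE [P1→D gives 9>4]
(A,P,Z): not NE [P1→B gives 5>1; P2→Q gives 5>3]
(A,Q,X): NE
(A,Q,Y): not NE [P2→P gives 6>5; P3→X gives 10>6]
(A,Q,Z): not NE [P3→X gives 10>9]
(A,R,X): not NE [P1→B gives 9>8; P2→Q gives 9>0]
(A,R,Y): not NE [P1→B gives 5>1; P2→P gives 6>5; P3→X gives 7>4]
(A,R,Z): not NE [P2→Q gives 5>1; P3→X gives 7>2]
(A,S,X): not NE [P1→B gives 7>0; P2→Q gives 9>0; P3→Y gives 8>6]
(A,S,Y): not NE [P1→D gives 7>1; P2→P gives 6>0]
(A,S,Z): not NE [P2→Q gives 5>4; P3→Y gives 8>4]
(B,P,X): not NE [P2→S gives 5>1; P3→Y gives 9>0]
(B,P,Y): not NE [P1→D gives 9>5; P2→S gives 4>2]
(B,P,Z): not NE [P3→Y gives 9>6]
(B,Q,X): not NE [P1→A gives 9>2; P2→S gives 5>2; P3→Y gives 8>6]
(B,Q,Y): not NE [P1→A gives 8>3; P2→S gives 4>0]
(B,Q,Z): not NE [P1→C gives 9>3; P3→Y gives 8>7]
(B,R,X): not NE [P2→S gives 5>4; P3→Y gives 9>8]
(B,R,Y): NE
(B,R,Z): not NE [P1→D gives 7>3; P2→S gives 4>3; P3→Y gives 9>8]
(B,S,X): not NE [P3→Y gives 7>3]
(B,S,Y): not NE [P1→D gives 7>1]
(B,S,Z): not NE [P1→D gives 7>4; P3→Y gives 7>6]
(C,P,X): not NE [P1→B gives 10>1; P2→Q gives 9>0]
(C,P,Y): not NE [P1→D gives 9>6; P3→X gives 8>5]
(C,P,Z): not NE [P1→B gives 5>2; P3→X gives 8>5]
(C,Q,X): not NE [P1→A gives 9>7; P3→Z gives 9>2]
(C,Q,Y): not NE [P1→A gives 8>6; P2→P gives 2>1; P3→Z gives 9>6]
(C,Q,Z): not NE [P2→P gives 9>6]
(C,R,X): not NE [P1→B gives 9>4; P2→Q gives 9>4; P3→Z gives 3>2]
(C,R,Y): not NE [P1→B gives 5>0; P2→P gives 2>1; P3→Z gives 3>0]
(C,R,Z): not NE [P1→D gives 7>4; P2→P gives 9>6]
(C,S,X): not NE [P1→B gives 7>0; P2→Q gives 9>3; P3→Z gives 5>1]
(C,S,Y): not NE [P1→D gives 7>0; P2→P gives 2>0]
(C,S,Z): not NE [P1→D gives 7>1; P2→P gives 9>7]
(D,P,X): not NE [P1→B gives 10>3; P2→S gives 9>2]
(D,P,Y): not NE [P2→R gives 9>7; P3→X gives 8>2]
(D,P,Z): not NE [P1→B gives 5>1; P3→X gives 8>0]
(D,Q,X): not NE [P1→A gives 9>1; P2→S gives 9>7]
(D,Q,Y): not NE [P1→A gives 8>2; P2→R gives 9>1; P3→X gives 9>1]
(D,Q,Z): not NE [P1→C gives 9>1; P2→P gives 9>2; P3→X gives 9>8]
(D,R,X): not NE [P1→B gives 9>2; P2→S gives 9>1; P3→Y gives 8>5]
(D,R,Y): not NE [P1→B gives 5>4]
(D,R,Z): not NE [P2→P gives 9>8; P3→Y gives 8>0]
(D,S,X): not NE [P1→B gives 7>0]
(D,S,Y): not NE [P2→R gives 9>1; P3→X gives 6>1]
(D,S,Z): not NE [P2→P gives 9>4; P3→X gives 6>3]

PSNE = {(A,Q,X), (B,R,Y)}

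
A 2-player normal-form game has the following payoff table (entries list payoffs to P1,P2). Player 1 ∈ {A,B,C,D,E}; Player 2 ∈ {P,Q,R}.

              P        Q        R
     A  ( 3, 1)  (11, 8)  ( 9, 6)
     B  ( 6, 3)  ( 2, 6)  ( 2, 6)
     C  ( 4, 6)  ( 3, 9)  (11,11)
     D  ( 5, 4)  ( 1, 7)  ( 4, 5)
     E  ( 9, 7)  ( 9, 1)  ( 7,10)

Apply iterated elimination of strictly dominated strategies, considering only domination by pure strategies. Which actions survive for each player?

IESDS → P1:{A,C} P2:{Q,R}

P1 drop B (E beats it: P:9>6 Q:9>2 R:7>2)
P1 drop D (E beats it: P:9>5 Q:9>1 R:7>4)
P2 drop P (R beats it: A:6>1 C:11>6 E:10>7)
P1 drop E (A beats it: Q:11>9 R:9>7)
P1→{A,C} P2→{Q,R}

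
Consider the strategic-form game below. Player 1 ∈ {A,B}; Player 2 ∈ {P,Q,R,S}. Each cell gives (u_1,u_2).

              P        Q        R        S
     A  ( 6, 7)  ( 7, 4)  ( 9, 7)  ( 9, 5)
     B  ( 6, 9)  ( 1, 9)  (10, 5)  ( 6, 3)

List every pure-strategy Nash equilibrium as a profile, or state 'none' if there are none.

PSNE = {(A,P), (B,P)}

(A,P): NE
(A,Q): not NE [P2→R gives 7>4]
(A,R): not NE [P1→B gives 10>9]
(A,S): not NE [P2→R gives 7>5]
(B,P): NE
(B,Q): not NE [P1→A gives 7>1]
(B,R): not NE [P2→Q gives 9>5]
(B,S): not NE [P1→A gives 9>6; P2→Q gives 9>3]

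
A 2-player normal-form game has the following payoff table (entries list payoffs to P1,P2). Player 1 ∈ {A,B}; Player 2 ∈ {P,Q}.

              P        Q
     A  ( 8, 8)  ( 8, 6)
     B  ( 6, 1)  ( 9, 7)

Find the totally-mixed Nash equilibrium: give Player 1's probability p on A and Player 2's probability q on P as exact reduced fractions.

P1 indiff ⇒ q·8+(1-q)·8 = q·6+(1-q)·9 ⇒ q(2) = (1-q)(1) ⇒ q = 1/3
P2 indiff ⇒ p·8+(1-p)·1 = p·6+(1-p)·7 ⇒ p(2) = (1-p)(6) ⇒ p = 3/4

P1 mixes 3/4 on A; P2 mixes 1/3 on P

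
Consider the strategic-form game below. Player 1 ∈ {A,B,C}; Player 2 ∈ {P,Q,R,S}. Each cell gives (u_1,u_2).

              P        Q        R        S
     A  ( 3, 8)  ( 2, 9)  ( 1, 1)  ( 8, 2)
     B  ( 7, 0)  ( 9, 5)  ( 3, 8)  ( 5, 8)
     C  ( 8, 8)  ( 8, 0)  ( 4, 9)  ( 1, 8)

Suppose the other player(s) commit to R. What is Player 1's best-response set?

P1 best: {C}

u_1(A vs R) = 1
u_1(B vs R) = 3
u_1(C vs R) = 4
max payoff 4 at {C}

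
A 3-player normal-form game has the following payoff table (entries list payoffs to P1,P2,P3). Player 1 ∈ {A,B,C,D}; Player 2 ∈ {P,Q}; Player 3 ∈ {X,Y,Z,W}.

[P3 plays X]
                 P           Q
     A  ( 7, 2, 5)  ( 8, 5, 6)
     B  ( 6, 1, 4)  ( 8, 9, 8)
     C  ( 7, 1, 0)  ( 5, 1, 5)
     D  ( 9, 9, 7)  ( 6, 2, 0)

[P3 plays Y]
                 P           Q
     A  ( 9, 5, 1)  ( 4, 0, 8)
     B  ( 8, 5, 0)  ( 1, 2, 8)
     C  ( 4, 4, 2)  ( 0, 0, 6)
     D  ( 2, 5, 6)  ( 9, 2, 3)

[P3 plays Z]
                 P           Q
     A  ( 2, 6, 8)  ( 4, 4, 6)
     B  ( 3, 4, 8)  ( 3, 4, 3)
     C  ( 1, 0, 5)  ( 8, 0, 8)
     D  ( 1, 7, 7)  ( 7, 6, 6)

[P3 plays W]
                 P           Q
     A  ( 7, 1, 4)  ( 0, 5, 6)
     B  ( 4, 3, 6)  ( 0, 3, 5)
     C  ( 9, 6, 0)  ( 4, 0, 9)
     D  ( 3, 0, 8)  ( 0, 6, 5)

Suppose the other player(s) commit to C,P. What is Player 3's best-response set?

u_3(X vs C,P) = 0
u_3(Y vs C,P) = 2
u_3(Z vs C,P) = 5
u_3(W vs C,P) = 0
max payoff 5 at {Z}

P3 best: {Z}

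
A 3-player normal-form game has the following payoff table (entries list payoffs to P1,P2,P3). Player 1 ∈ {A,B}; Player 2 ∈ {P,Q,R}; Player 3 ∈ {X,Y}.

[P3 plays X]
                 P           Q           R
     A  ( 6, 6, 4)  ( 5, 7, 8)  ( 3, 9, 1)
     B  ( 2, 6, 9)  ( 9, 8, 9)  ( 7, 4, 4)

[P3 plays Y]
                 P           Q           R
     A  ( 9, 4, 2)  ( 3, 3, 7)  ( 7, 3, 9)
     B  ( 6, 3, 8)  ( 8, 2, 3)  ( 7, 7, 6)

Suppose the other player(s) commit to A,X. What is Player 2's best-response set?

BR_2 = {R}

u_2(P vs A,X) = 6
u_2(Q vs A,X) = 7
u_2(R vs A,X) = 9
max payoff 9 at {R}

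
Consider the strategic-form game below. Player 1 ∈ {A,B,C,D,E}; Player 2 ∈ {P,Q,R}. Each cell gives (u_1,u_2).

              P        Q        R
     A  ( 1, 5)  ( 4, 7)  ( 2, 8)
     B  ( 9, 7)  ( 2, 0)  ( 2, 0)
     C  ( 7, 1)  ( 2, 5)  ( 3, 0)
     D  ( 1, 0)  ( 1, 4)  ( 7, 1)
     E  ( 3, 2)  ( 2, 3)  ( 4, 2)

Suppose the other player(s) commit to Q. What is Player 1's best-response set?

argmax u_1 = {A}

u_1(A vs Q) = 4
u_1(B vs Q) = 2
u_1(C vs Q) = 2
u_1(D vs Q) = 1
u_1(E vs Q) = 2
max payoff 4 at {A}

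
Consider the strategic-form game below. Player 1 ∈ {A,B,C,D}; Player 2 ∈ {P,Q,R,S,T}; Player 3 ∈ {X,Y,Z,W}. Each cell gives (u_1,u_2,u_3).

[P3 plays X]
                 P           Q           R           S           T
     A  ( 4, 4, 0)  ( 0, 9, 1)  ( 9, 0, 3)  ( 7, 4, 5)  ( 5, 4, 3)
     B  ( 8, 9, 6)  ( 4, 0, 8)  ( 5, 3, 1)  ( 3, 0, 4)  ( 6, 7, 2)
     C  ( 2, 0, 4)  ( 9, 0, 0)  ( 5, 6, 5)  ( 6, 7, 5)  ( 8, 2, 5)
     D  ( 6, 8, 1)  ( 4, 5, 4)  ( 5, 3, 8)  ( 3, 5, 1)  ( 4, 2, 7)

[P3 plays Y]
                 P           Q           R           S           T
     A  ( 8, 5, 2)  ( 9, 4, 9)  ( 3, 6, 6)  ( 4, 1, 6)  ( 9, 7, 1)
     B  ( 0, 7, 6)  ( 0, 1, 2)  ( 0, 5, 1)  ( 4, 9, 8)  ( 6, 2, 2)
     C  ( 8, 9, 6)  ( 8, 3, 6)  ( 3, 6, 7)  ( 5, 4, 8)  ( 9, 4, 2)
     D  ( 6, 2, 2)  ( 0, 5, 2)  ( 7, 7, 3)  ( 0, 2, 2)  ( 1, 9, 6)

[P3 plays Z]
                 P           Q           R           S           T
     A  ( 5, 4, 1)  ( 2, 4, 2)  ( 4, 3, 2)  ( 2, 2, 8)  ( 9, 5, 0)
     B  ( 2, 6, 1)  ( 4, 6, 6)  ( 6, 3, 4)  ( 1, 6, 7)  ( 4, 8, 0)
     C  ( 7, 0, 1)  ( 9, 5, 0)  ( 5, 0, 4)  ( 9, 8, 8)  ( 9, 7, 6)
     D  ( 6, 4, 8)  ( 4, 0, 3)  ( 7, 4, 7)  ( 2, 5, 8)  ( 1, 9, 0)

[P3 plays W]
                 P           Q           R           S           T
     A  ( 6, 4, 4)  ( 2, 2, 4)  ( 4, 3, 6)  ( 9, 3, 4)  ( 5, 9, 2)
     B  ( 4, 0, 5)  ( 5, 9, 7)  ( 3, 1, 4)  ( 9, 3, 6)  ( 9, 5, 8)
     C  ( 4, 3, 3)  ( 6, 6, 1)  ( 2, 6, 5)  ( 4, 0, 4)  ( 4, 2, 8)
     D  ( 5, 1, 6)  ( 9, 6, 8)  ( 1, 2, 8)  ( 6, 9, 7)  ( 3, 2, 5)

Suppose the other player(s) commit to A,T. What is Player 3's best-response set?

BR_3 = {X}

u_3(X vs A,T) = 3
u_3(Y vs A,T) = 1
u_3(Z vs A,T) = 0
u_3(W vs A,T) = 2
max payoff 3 at {X}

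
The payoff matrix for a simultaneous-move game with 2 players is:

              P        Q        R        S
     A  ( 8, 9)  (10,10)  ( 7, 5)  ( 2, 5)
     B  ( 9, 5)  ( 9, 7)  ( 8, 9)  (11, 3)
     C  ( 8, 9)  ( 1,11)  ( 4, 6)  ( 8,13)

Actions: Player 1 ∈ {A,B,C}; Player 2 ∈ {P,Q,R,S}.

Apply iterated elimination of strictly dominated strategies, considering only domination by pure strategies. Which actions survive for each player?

Survivors P1:{A,B} P2:{Q,R}

P1 drop C (B beats it: P:9>8 Q:9>1 R:8>4 S:11>8)
P2 drop P (Q beats it: A:10>9 B:7>5)
P2 drop S (Q beats it: A:10>5 B:7>3)
P1→{A,B} P2→{Q,R}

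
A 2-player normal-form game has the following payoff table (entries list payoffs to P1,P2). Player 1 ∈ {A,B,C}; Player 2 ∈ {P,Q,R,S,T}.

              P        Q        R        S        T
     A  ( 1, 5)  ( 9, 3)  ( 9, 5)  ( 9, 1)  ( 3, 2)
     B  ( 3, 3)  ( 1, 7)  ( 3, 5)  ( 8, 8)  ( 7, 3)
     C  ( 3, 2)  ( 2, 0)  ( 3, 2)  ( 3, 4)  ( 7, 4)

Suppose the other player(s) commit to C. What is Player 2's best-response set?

u_2(P vs C) = 2
u_2(Q vs C) = 0
u_2(R vs C) = 2
u_2(S vs C) = 4
u_2(T vs C) = 4
max payoff 4 at {S,T}

argmax u_2 = {S,T}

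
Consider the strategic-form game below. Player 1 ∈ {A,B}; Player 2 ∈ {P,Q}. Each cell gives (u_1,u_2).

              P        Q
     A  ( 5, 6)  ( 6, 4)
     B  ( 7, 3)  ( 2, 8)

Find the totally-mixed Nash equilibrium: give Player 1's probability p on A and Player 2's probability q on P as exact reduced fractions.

P1 mixes 5/7 on A; P2 mixes 2/3 on P

P1 indiff ⇒ q·5+(1-q)·6 = q·7+(1-q)·2 ⇒ q(-2) = (1-q)(-4) ⇒ q = 2/3
P2 indiff ⇒ p·6+(1-p)·3 = p·4+(1-p)·8 ⇒ p(2) = (1-p)(5) ⇒ p = 5/7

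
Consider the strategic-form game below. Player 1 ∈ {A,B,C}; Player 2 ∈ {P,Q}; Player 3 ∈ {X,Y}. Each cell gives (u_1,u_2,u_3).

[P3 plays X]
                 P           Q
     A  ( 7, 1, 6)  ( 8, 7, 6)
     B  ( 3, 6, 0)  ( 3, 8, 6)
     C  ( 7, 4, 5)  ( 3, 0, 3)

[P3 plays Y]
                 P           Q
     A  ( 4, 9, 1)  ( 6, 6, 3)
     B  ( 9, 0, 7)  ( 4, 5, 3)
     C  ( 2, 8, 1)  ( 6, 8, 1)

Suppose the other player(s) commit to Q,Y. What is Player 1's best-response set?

u_1(A vs Q,Y) = 6
u_1(B vs Q,Y) = 4
u_1(C vs Q,Y) = 6
max payoff 6 at {A,C}

BR_1 = {A,C}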